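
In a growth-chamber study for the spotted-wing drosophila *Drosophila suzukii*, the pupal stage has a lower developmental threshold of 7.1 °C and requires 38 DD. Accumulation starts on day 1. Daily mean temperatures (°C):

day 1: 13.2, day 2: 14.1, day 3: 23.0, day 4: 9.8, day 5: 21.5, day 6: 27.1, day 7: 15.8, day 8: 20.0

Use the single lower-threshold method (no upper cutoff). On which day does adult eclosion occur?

Daily DD above 7.1 °C: 6.1, 7.0, 15.9, 2.7, 14.4, 20.0, 8.7, 12.9.
Cumulative: 6.1, 13.1, 29.0, 31.7, 46.1, 66.1, 74.8, 87.7.
The total first reaches 38 DD on day 5.

day 5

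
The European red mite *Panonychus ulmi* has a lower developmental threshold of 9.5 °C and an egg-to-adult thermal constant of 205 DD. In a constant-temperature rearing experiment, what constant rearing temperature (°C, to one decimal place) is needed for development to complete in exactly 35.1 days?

15.3 °C

Required daily accumulation = 205 / 35.1 = 5.840 DD/day.
T = T_base + 5.840 = 9.5 + 5.840 = 15.340 ≈ 15.3 °C.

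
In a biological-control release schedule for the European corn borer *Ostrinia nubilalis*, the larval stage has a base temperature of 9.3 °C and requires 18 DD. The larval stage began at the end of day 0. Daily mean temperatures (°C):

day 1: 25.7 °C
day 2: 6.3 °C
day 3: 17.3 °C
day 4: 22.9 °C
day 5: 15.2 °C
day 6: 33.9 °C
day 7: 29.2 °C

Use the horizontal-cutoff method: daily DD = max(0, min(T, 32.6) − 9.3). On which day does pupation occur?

Daily DD above 9.3 °C (capped at 23.3): 16.4, 0.0, 8.0, 13.6, 5.9, 23.3, 19.9.
Cumulative: 16.4, 16.4, 24.4, 38.0, 43.9, 67.2, 87.1.
The total first reaches 18 DD on day 3.

day 3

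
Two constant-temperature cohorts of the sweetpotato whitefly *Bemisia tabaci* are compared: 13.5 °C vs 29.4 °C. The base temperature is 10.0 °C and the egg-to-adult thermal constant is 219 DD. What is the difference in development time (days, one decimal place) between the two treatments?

At 13.5 °C: 219 / (13.5 − 10.0) = 219 / 3.5 = 62.571 d.
At 29.4 °C: 219 / (29.4 − 10.0) = 219 / 19.4 = 11.289 d.
Difference = |62.571 − 11.289| = 51.283 ≈ 51.3 days.

51.3 days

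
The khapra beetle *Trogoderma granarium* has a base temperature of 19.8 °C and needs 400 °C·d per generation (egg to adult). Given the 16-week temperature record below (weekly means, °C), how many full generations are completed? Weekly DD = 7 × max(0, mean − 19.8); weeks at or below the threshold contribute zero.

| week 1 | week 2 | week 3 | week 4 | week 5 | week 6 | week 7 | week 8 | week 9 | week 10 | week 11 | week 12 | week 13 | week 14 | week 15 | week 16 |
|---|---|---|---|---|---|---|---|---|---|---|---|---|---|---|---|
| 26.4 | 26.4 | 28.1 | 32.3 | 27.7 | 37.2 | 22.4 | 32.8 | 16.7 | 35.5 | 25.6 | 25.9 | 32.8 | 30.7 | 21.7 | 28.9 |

Weekly DD (7 × max(0, T̄ − 19.8)): 46.2, 46.2, 58.1, 87.5, 55.3, 121.8, 18.2, 91.0, 0.0, 109.9, 40.6, 42.7, 91.0, 76.3, 13.3, 63.7.
Season total = 961.8 DD.
Complete generations = ⌊961.8 / 400⌋ = 2.

2 generations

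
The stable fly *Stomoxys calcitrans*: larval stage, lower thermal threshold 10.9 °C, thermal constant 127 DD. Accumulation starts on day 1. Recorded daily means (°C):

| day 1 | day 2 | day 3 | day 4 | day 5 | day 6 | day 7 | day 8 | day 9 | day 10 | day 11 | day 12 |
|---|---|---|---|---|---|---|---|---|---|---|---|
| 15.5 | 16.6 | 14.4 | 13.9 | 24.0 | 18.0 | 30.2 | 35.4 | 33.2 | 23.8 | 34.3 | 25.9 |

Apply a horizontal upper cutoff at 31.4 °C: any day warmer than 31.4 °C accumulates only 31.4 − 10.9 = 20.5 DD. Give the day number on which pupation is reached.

Daily DD above 10.9 °C (capped at 20.5): 4.6, 5.7, 3.5, 3.0, 13.1, 7.1, 19.3, 20.5, 20.5, 12.9, 20.5, 15.0.
Cumulative: 4.6, 10.3, 13.8, 16.8, 29.9, 37.0, 56.3, 76.8, 97.3, 110.2, 130.7, 145.7.
The total first reaches 127 DD on day 11.

day 11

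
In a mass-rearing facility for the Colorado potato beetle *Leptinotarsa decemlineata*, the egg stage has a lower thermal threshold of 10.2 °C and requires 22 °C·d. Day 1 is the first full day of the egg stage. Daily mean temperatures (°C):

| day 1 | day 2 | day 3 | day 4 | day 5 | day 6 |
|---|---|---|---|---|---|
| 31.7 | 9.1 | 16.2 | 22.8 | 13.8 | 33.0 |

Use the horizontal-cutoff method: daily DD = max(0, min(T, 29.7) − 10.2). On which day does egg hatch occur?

day 3

Daily DD above 10.2 °C (capped at 19.5): 19.5, 0.0, 6.0, 12.6, 3.6, 19.5.
Cumulative: 19.5, 19.5, 25.5, 38.1, 41.7, 61.2.
The total first reaches 22 DD on day 3.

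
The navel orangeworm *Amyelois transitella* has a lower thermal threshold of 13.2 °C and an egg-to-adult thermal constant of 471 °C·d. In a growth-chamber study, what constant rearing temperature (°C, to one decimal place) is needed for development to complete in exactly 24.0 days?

Required daily accumulation = 471 / 24.0 = 19.625 DD/day.
T = T_base + 19.625 = 13.2 + 19.625 = 32.825 ≈ 32.8 °C.

32.8 °C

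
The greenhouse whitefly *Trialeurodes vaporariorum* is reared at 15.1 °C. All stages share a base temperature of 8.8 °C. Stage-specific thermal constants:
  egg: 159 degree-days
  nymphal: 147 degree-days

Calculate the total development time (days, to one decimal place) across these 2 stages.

Daily accumulation at 15.1 °C = 15.1 − 8.8 = 6.3 DD/day.
Total K = 159 + 147 = 306 DD.
Total duration = 306 / 6.3 = 48.571 ≈ 48.6 days.

48.6 days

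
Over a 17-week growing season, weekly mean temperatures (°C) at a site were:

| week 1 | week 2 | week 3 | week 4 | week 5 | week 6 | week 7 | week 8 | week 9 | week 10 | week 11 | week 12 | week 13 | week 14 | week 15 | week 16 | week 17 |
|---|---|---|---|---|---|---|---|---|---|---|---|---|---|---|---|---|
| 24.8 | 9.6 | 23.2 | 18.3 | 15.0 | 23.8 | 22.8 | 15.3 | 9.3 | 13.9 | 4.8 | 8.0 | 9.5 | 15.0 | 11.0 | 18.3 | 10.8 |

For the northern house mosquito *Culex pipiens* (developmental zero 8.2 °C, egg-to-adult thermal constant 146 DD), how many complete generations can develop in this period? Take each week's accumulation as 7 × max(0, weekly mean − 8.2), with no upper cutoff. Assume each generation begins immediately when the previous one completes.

5 generations

Weekly DD (7 × max(0, T̄ − 8.2)): 116.2, 9.8, 105.0, 70.7, 47.6, 109.2, 102.2, 49.7, 7.7, 39.9, 0.0, 0.0, 9.1, 47.6, 19.6, 70.7, 18.2.
Season total = 823.2 DD.
Complete generations = ⌊823.2 / 146⌋ = 5.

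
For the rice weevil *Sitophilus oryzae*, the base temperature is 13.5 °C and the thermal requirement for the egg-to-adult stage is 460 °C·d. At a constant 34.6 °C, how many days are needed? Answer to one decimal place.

Daily accumulation = 34.6 − 13.5 = 21.1 DD/day.
Duration = 460 / 21.1 = 21.801 ≈ 21.8 days.

21.8 days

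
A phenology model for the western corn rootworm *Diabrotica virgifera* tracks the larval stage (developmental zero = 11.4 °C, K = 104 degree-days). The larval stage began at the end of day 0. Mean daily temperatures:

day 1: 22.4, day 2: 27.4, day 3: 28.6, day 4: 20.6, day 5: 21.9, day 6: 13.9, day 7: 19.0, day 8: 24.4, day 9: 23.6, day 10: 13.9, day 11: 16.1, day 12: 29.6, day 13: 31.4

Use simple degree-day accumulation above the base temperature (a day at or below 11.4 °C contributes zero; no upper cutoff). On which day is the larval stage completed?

day 11

Daily DD above 11.4 °C: 11.0, 16.0, 17.2, 9.2, 10.5, 2.5, 7.6, 13.0, 12.2, 2.5, 4.7, 18.2, 20.0.
Cumulative: 11.0, 27.0, 44.2, 53.4, 63.9, 66.4, 74.0, 87.0, 99.2, 101.7, 106.4, 124.6, 144.6.
The total first reaches 104 DD on day 11.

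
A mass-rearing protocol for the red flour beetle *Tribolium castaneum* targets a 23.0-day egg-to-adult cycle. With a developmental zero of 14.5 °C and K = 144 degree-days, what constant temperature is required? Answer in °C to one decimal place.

Required daily accumulation = 144 / 23.0 = 6.261 DD/day.
T = T_base + 6.261 = 14.5 + 6.261 = 20.761 ≈ 20.8 °C.

20.8 °C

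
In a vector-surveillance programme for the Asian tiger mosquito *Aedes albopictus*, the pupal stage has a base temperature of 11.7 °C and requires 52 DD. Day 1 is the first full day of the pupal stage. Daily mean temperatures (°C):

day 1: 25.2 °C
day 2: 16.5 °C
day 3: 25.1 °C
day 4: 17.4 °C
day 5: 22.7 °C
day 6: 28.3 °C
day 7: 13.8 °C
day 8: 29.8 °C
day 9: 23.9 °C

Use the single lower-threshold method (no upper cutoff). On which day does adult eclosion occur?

day 6

Daily DD above 11.7 °C: 13.5, 4.8, 13.4, 5.7, 11.0, 16.6, 2.1, 18.1, 12.2.
Cumulative: 13.5, 18.3, 31.7, 37.4, 48.4, 65.0, 67.1, 85.2, 97.4.
The total first reaches 52 DD on day 6.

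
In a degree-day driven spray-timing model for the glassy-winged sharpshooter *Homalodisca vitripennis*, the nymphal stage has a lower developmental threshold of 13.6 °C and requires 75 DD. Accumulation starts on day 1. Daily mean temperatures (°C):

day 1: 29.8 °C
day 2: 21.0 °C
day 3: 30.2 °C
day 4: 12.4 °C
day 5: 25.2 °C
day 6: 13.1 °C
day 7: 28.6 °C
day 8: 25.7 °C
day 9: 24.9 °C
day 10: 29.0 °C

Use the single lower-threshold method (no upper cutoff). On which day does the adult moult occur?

day 8

Daily DD above 13.6 °C: 16.2, 7.4, 16.6, 0.0, 11.6, 0.0, 15.0, 12.1, 11.3, 15.4.
Cumulative: 16.2, 23.6, 40.2, 40.2, 51.8, 51.8, 66.8, 78.9, 90.2, 105.6.
The total first reaches 75 DD on day 8.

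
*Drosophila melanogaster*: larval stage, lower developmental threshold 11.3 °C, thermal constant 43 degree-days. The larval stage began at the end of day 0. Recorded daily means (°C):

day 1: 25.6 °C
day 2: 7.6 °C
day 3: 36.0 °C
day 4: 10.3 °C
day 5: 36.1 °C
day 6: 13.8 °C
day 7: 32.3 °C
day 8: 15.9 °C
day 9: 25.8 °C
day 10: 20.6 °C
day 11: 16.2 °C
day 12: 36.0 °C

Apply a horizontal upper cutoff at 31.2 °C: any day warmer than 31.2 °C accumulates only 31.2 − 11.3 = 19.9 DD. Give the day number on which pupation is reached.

Daily DD above 11.3 °C (capped at 19.9): 14.3, 0.0, 19.9, 0.0, 19.9, 2.5, 19.9, 4.6, 14.5, 9.3, 4.9, 19.9.
Cumulative: 14.3, 14.3, 34.2, 34.2, 54.1, 56.6, 76.5, 81.1, 95.6, 104.9, 109.8, 129.7.
The total first reaches 43 DD on day 5.

day 5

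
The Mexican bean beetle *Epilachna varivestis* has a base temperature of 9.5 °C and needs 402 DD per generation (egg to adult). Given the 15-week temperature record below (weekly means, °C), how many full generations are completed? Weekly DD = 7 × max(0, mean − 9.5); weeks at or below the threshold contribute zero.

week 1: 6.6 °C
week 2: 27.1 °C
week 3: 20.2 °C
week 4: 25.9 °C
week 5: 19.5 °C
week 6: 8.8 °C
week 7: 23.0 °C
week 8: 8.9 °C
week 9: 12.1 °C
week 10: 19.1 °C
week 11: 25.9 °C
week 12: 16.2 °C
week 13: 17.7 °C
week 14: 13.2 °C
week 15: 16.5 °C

Weekly DD (7 × max(0, T̄ − 9.5)): 0.0, 123.2, 74.9, 114.8, 70.0, 0.0, 94.5, 0.0, 18.2, 67.2, 114.8, 46.9, 57.4, 25.9, 49.0.
Season total = 856.8 DD.
Complete generations = ⌊856.8 / 402⌋ = 2.

2 generations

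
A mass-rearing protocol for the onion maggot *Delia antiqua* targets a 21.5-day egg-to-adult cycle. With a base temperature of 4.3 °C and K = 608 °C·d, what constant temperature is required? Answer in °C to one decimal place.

32.6 °C

Required daily accumulation = 608 / 21.5 = 28.279 DD/day.
T = T_base + 28.279 = 4.3 + 28.279 = 32.579 ≈ 32.6 °C.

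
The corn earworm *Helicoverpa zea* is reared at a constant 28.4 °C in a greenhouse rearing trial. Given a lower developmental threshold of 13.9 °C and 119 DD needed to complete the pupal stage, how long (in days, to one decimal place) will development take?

8.2 days

Daily accumulation = 28.4 − 13.9 = 14.5 DD/day.
Duration = 119 / 14.5 = 8.207 ≈ 8.2 days.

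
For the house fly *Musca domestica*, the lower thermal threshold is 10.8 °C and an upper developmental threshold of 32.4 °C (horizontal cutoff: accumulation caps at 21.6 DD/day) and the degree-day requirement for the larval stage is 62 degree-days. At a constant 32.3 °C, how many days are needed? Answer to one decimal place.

2.9 days

Daily accumulation = 32.3 − 10.8 = 21.5 DD/day.
Duration = 62 / 21.5 = 2.884 ≈ 2.9 days.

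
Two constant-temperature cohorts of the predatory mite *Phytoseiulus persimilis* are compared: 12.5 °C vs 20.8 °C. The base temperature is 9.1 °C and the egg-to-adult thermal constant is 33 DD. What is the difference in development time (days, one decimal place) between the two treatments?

At 12.5 °C: 33 / (12.5 − 9.1) = 33 / 3.4 = 9.706 d.
At 20.8 °C: 33 / (20.8 − 9.1) = 33 / 11.7 = 2.821 d.
Difference = |9.706 − 2.821| = 6.885 ≈ 6.9 days.

6.9 days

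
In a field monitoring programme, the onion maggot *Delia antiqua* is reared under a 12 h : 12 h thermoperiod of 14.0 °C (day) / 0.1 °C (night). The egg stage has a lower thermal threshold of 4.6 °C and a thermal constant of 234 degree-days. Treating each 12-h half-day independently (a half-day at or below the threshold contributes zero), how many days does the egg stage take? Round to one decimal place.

49.8 days

Day half: max(0, 14.0 − 4.6) × 0.5 = 9.4 × 0.5 = 4.70 DD.
Night half: max(0, 0.1 − 4.6) × 0.5 = 0.0 × 0.5 = 0.00 DD.
Per 24 h: 4.70 DD/day.
Duration = 234 / 4.70 = 49.787 ≈ 49.8 days.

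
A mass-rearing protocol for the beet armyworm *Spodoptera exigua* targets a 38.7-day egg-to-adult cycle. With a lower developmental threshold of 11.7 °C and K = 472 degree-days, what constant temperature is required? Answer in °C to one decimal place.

Required daily accumulation = 472 / 38.7 = 12.196 DD/day.
T = T_base + 12.196 = 11.7 + 12.196 = 23.896 ≈ 23.9 °C.

23.9 °C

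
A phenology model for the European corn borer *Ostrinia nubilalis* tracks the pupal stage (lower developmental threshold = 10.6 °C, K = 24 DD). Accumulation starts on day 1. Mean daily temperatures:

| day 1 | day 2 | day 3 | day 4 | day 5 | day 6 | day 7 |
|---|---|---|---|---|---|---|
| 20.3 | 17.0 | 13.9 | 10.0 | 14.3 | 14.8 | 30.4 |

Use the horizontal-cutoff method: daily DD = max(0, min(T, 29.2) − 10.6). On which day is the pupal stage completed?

day 6

Daily DD above 10.6 °C (capped at 18.6): 9.7, 6.4, 3.3, 0.0, 3.7, 4.2, 18.6.
Cumulative: 9.7, 16.1, 19.4, 19.4, 23.1, 27.3, 45.9.
The total first reaches 24 DD on day 6.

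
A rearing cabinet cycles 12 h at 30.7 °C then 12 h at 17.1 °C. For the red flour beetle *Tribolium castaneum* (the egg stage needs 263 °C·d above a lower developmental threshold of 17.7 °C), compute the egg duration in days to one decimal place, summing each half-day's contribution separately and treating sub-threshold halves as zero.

Day half: max(0, 30.7 − 17.7) × 0.5 = 13.0 × 0.5 = 6.50 DD.
Night half: max(0, 17.1 − 17.7) × 0.5 = 0.0 × 0.5 = 0.00 DD.
Per 24 h: 6.50 DD/day.
Duration = 263 / 6.50 = 40.462 ≈ 40.5 days.

40.5 days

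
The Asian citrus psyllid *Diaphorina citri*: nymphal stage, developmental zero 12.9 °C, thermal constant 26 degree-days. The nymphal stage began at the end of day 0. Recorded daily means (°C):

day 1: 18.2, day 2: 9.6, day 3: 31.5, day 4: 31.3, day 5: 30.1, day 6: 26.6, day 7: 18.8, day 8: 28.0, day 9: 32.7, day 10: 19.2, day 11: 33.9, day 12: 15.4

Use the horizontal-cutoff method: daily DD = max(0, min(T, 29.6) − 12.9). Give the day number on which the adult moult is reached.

day 4

Daily DD above 12.9 °C (capped at 16.7): 5.3, 0.0, 16.7, 16.7, 16.7, 13.7, 5.9, 15.1, 16.7, 6.3, 16.7, 2.5.
Cumulative: 5.3, 5.3, 22.0, 38.7, 55.4, 69.1, 75.0, 90.1, 106.8, 113.1, 129.8, 132.3.
The total first reaches 26 DD on day 4.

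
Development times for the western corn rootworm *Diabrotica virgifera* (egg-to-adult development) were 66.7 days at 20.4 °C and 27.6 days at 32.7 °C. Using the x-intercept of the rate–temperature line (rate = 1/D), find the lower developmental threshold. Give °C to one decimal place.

11.7 °C

Linear rate model ⇒ the product D·(T − T_b) is constant across temperatures.
66.7·(20.4 − T_b) = 27.6·(32.7 − T_b)
T_b = (66.7·20.4 − 27.6·32.7) / (66.7 − 27.6) = 458.16 / 39.1 = 11.718 °C ≈ 11.7 °C.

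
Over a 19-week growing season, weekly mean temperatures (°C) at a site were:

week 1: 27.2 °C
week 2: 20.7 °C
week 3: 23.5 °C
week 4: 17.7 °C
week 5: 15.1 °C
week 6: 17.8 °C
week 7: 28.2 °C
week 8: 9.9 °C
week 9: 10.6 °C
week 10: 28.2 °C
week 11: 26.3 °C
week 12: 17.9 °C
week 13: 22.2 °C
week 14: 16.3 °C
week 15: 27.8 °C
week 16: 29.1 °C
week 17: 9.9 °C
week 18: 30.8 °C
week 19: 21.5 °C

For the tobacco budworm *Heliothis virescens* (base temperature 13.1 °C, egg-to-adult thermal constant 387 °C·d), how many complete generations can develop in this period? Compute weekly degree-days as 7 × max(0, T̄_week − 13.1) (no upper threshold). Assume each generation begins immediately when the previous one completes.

Weekly DD (7 × max(0, T̄ − 13.1)): 98.7, 53.2, 72.8, 32.2, 14.0, 32.9, 105.7, 0.0, 0.0, 105.7, 92.4, 33.6, 63.7, 22.4, 102.9, 112.0, 0.0, 123.9, 58.8.
Season total = 1124.9 DD.
Complete generations = ⌊1124.9 / 387⌋ = 2.

2 generations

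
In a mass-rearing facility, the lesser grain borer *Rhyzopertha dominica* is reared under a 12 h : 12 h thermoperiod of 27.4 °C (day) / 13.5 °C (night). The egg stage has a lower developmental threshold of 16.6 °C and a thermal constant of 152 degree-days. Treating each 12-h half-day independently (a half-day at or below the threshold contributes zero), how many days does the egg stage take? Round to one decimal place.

28.1 days

Day half: max(0, 27.4 − 16.6) × 0.5 = 10.8 × 0.5 = 5.40 DD.
Night half: max(0, 13.5 − 16.6) × 0.5 = 0.0 × 0.5 = 0.00 DD.
Per 24 h: 5.40 DD/day.
Duration = 152 / 5.40 = 28.148 ≈ 28.1 days.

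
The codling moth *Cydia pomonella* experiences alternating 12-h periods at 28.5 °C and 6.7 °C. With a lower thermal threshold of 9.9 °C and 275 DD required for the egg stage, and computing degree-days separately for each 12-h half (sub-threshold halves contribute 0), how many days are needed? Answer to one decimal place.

Day half: max(0, 28.5 − 9.9) × 0.5 = 18.6 × 0.5 = 9.30 DD.
Night half: max(0, 6.7 − 9.9) × 0.5 = 0.0 × 0.5 = 0.00 DD.
Per 24 h: 9.30 DD/day.
Duration = 275 / 9.30 = 29.570 ≈ 29.6 days.

29.6 days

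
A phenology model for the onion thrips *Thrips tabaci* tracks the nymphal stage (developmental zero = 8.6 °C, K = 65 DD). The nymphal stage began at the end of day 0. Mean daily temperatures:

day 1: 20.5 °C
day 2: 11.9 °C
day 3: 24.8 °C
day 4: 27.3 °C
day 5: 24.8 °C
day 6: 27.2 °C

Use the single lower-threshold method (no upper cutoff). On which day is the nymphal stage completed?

Daily DD above 8.6 °C: 11.9, 3.3, 16.2, 18.7, 16.2, 18.6.
Cumulative: 11.9, 15.2, 31.4, 50.1, 66.3, 84.9.
The total first reaches 65 DD on day 5.

day 5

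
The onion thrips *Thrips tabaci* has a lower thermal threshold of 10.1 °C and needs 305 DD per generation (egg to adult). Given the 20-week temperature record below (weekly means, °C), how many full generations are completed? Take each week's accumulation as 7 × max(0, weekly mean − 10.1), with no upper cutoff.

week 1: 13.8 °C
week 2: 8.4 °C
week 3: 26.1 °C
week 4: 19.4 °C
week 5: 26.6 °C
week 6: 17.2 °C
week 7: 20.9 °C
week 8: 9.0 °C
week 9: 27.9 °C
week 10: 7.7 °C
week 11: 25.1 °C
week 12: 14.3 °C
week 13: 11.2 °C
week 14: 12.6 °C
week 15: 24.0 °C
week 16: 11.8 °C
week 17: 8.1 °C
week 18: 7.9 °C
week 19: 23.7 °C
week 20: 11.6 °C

3 generations

Weekly DD (7 × max(0, T̄ − 10.1)): 25.9, 0.0, 112.0, 65.1, 115.5, 49.7, 75.6, 0.0, 124.6, 0.0, 105.0, 29.4, 7.7, 17.5, 97.3, 11.9, 0.0, 0.0, 95.2, 10.5.
Season total = 942.9 DD.
Complete generations = ⌊942.9 / 305⌋ = 3.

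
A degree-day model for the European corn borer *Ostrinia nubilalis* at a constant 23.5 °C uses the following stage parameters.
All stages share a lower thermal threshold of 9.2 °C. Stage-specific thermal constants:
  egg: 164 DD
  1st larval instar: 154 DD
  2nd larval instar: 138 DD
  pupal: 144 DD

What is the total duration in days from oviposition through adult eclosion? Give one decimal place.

42.0 days

Daily accumulation at 23.5 °C = 23.5 − 9.2 = 14.3 DD/day.
Total K = 164 + 154 + 138 + 144 = 600 DD.
Total duration = 600 / 14.3 = 41.958 ≈ 42.0 days.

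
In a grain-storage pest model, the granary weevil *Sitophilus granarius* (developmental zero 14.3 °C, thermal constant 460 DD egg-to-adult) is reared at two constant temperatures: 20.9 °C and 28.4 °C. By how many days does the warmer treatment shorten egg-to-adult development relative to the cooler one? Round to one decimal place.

37.1 days

At 20.9 °C: 460 / (20.9 − 14.3) = 460 / 6.6 = 69.697 d.
At 28.4 °C: 460 / (28.4 − 14.3) = 460 / 14.1 = 32.624 d.
Difference = |69.697 − 32.624| = 37.073 ≈ 37.1 days.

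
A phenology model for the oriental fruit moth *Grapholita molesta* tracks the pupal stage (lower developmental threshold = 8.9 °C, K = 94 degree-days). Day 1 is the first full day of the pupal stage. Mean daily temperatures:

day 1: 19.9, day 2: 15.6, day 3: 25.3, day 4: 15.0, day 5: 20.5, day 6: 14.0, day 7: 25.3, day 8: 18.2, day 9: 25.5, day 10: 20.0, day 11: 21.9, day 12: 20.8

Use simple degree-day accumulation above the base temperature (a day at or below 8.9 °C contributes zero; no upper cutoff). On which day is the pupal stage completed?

Daily DD above 8.9 °C: 11.0, 6.7, 16.4, 6.1, 11.6, 5.1, 16.4, 9.3, 16.6, 11.1, 13.0, 11.9.
Cumulative: 11.0, 17.7, 34.1, 40.2, 51.8, 56.9, 73.3, 82.6, 99.2, 110.3, 123.3, 135.2.
The total first reaches 94 DD on day 9.

day 9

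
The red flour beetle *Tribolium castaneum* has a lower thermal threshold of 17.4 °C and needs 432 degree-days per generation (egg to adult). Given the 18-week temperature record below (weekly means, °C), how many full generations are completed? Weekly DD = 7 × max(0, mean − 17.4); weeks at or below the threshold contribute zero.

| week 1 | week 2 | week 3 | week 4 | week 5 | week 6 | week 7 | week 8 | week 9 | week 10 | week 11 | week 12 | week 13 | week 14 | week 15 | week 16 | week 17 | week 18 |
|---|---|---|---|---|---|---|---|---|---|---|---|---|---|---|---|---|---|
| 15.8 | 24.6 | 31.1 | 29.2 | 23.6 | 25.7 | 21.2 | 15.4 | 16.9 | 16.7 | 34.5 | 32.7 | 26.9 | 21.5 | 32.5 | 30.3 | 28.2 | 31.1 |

2 generations

Weekly DD (7 × max(0, T̄ − 17.4)): 0.0, 50.4, 95.9, 82.6, 43.4, 58.1, 26.6, 0.0, 0.0, 0.0, 119.7, 107.1, 66.5, 28.7, 105.7, 90.3, 75.6, 95.9.
Season total = 1046.5 DD.
Complete generations = ⌊1046.5 / 432⌋ = 2.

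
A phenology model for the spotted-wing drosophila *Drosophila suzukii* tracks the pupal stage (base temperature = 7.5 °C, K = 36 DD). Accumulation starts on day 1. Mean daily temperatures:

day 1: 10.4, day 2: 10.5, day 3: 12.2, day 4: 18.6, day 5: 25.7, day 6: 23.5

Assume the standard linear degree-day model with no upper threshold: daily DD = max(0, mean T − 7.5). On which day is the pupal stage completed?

Daily DD above 7.5 °C: 2.9, 3.0, 4.7, 11.1, 18.2, 16.0.
Cumulative: 2.9, 5.9, 10.6, 21.7, 39.9, 55.9.
The total first reaches 36 DD on day 5.

day 5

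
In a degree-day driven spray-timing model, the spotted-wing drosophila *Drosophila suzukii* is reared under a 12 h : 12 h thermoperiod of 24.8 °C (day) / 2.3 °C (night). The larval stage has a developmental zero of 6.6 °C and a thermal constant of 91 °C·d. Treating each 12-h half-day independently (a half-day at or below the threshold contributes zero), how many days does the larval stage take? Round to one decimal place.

Day half: max(0, 24.8 − 6.6) × 0.5 = 18.2 × 0.5 = 9.10 DD.
Night half: max(0, 2.3 − 6.6) × 0.5 = 0.0 × 0.5 = 0.00 DD.
Per 24 h: 9.10 DD/day.
Duration = 91 / 9.10 = 10.000 ≈ 10.0 days.

10.0 days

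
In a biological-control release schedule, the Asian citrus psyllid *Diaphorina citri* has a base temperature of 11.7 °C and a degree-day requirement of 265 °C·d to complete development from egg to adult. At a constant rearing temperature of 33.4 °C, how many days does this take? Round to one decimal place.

12.2 days

Daily accumulation = 33.4 − 11.7 = 21.7 DD/day.
Duration = 265 / 21.7 = 12.212 ≈ 12.2 days.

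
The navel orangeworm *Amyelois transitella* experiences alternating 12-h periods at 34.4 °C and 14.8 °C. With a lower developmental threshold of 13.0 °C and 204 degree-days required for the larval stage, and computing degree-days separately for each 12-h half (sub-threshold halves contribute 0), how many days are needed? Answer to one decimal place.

17.6 days

Day half: max(0, 34.4 − 13.0) × 0.5 = 21.4 × 0.5 = 10.70 DD.
Night half: max(0, 14.8 − 13.0) × 0.5 = 1.8 × 0.5 = 0.90 DD.
Per 24 h: 11.60 DD/day.
Duration = 204 / 11.60 = 17.586 ≈ 17.6 days.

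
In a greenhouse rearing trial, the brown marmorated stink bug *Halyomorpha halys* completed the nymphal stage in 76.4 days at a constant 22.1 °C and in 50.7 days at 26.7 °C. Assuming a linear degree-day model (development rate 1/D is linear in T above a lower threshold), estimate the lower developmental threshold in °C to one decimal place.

Linear rate model ⇒ the product D·(T − T_b) is constant across temperatures.
76.4·(22.1 − T_b) = 50.7·(26.7 − T_b)
T_b = (76.4·22.1 − 50.7·26.7) / (76.4 − 50.7) = 334.75 / 25.7 = 13.025 °C ≈ 13.0 °C.

13.0 °C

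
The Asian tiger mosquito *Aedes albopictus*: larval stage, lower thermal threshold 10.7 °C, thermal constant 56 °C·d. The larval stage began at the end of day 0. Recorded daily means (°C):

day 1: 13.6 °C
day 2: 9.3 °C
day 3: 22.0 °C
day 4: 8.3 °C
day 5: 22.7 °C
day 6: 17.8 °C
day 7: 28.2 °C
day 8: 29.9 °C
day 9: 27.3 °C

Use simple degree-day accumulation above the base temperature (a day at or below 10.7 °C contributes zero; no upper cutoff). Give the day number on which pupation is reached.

day 8

Daily DD above 10.7 °C: 2.9, 0.0, 11.3, 0.0, 12.0, 7.1, 17.5, 19.2, 16.6.
Cumulative: 2.9, 2.9, 14.2, 14.2, 26.2, 33.3, 50.8, 70.0, 86.6.
The total first reaches 56 DD on day 8.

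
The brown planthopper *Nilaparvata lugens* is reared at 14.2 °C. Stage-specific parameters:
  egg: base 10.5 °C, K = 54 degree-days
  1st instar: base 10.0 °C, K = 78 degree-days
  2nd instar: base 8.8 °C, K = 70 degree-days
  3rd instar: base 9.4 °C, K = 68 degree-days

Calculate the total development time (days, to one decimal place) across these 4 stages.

egg: 54 / (14.2 − 10.5) = 54 / 3.7 = 14.595 d.
1st instar: 78 / (14.2 − 10.0) = 78 / 4.2 = 18.571 d.
2nd instar: 70 / (14.2 − 8.8) = 70 / 5.4 = 12.963 d.
3rd instar: 68 / (14.2 − 9.4) = 68 / 4.8 = 14.167 d.
Sum = 60.296 ≈ 60.3 days.

60.3 days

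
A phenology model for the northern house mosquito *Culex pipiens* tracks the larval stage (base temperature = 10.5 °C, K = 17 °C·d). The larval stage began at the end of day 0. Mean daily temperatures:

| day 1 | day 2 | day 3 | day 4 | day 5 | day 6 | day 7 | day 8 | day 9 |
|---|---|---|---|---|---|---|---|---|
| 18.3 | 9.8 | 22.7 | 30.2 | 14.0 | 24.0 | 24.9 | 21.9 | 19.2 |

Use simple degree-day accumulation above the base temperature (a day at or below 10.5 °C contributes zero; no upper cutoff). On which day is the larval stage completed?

day 3

Daily DD above 10.5 °C: 7.8, 0.0, 12.2, 19.7, 3.5, 13.5, 14.4, 11.4, 8.7.
Cumulative: 7.8, 7.8, 20.0, 39.7, 43.2, 56.7, 71.1, 82.5, 91.2.
The total first reaches 17 DD on day 3.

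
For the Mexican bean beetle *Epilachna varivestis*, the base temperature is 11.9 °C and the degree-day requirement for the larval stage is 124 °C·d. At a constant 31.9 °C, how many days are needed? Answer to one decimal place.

Daily accumulation = 31.9 − 11.9 = 20.0 DD/day.
Duration = 124 / 20.0 = 6.200 ≈ 6.2 days.

6.2 days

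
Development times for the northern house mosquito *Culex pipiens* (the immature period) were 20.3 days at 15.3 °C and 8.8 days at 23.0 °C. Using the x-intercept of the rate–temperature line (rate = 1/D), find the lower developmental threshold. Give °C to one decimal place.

9.4 °C

Linear rate model ⇒ the product D·(T − T_b) is constant across temperatures.
20.3·(15.3 − T_b) = 8.8·(23.0 − T_b)
T_b = (20.3·15.3 − 8.8·23.0) / (20.3 − 8.8) = 108.19 / 11.5 = 9.408 °C ≈ 9.4 °C.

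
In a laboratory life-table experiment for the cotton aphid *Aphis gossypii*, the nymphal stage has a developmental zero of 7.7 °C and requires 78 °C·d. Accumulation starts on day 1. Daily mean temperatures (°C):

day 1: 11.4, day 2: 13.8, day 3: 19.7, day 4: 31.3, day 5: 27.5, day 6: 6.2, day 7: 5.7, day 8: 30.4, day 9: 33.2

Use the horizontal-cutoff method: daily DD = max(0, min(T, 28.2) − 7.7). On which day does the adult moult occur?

day 8

Daily DD above 7.7 °C (capped at 20.5): 3.7, 6.1, 12.0, 20.5, 19.8, 0.0, 0.0, 20.5, 20.5.
Cumulative: 3.7, 9.8, 21.8, 42.3, 62.1, 62.1, 62.1, 82.6, 103.1.
The total first reaches 78 DD on day 8.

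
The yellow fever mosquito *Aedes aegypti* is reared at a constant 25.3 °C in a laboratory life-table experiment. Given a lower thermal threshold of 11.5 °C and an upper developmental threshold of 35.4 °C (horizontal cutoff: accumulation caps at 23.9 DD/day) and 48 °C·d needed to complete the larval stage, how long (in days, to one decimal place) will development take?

3.5 days

Daily accumulation = 25.3 − 11.5 = 13.8 DD/day.
Duration = 48 / 13.8 = 3.478 ≈ 3.5 days.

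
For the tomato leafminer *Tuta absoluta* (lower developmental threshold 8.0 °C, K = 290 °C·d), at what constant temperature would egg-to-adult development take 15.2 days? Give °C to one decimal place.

Required daily accumulation = 290 / 15.2 = 19.079 DD/day.
T = T_base + 19.079 = 8.0 + 19.079 = 27.079 ≈ 27.1 °C.

27.1 °C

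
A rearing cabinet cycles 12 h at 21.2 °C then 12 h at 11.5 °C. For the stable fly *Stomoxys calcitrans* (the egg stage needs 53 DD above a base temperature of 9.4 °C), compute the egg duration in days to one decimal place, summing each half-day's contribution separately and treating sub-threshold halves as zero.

7.6 days

Day half: max(0, 21.2 − 9.4) × 0.5 = 11.8 × 0.5 = 5.90 DD.
Night half: max(0, 11.5 − 9.4) × 0.5 = 2.1 × 0.5 = 1.05 DD.
Per 24 h: 6.95 DD/day.
Duration = 53 / 6.95 = 7.626 ≈ 7.6 days.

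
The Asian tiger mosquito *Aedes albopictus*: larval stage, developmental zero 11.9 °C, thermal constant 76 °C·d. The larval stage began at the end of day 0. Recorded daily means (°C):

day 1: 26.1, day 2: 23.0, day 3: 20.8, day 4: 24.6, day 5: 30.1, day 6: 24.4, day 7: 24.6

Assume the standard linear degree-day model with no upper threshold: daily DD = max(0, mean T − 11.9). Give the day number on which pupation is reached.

Daily DD above 11.9 °C: 14.2, 11.1, 8.9, 12.7, 18.2, 12.5, 12.7.
Cumulative: 14.2, 25.3, 34.2, 46.9, 65.1, 77.6, 90.3.
The total first reaches 76 DD on day 6.

day 6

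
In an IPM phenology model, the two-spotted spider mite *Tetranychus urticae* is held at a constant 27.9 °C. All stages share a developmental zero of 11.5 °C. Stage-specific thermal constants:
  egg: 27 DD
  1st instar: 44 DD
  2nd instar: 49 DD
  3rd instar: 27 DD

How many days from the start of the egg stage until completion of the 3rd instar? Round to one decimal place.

9.0 days

Daily accumulation at 27.9 °C = 27.9 − 11.5 = 16.4 DD/day.
Total K = 27 + 44 + 49 + 27 = 147 DD.
Total duration = 147 / 16.4 = 8.963 ≈ 9.0 days.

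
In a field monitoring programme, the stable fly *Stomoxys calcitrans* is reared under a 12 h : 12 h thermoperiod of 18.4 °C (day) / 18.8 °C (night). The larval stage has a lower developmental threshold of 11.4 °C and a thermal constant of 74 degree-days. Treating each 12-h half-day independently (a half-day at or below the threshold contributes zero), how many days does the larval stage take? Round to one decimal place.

Day half: max(0, 18.4 − 11.4) × 0.5 = 7.0 × 0.5 = 3.50 DD.
Night half: max(0, 18.8 − 11.4) × 0.5 = 7.4 × 0.5 = 3.70 DD.
Per 24 h: 7.20 DD/day.
Duration = 74 / 7.20 = 10.278 ≈ 10.3 days.

10.3 days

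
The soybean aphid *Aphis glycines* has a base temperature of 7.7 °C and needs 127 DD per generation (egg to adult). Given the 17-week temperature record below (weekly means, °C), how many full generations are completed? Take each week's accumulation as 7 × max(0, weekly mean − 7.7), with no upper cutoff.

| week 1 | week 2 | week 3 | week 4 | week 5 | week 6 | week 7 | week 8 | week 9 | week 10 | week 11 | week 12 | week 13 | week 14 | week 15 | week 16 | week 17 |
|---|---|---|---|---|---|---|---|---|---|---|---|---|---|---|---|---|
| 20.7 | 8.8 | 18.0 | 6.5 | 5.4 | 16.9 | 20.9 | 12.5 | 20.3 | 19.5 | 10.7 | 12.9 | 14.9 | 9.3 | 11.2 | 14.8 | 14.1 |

6 generations

Weekly DD (7 × max(0, T̄ − 7.7)): 91.0, 7.7, 72.1, 0.0, 0.0, 64.4, 92.4, 33.6, 88.2, 82.6, 21.0, 36.4, 50.4, 11.2, 24.5, 49.7, 44.8.
Season total = 770.0 DD.
Complete generations = ⌊770.0 / 127⌋ = 6.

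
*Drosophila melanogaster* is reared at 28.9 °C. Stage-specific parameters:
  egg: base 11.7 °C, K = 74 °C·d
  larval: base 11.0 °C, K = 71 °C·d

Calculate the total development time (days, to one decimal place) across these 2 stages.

egg: 74 / (28.9 − 11.7) = 74 / 17.2 = 4.302 d.
larval: 71 / (28.9 − 11.0) = 71 / 17.9 = 3.966 d.
Sum = 8.269 ≈ 8.3 days.

8.3 days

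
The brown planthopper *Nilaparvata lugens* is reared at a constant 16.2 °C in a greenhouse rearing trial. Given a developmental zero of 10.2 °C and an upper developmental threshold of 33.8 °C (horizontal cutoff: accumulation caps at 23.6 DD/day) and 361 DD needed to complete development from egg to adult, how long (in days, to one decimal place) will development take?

60.2 days

Daily accumulation = 16.2 − 10.2 = 6.0 DD/day.
Duration = 361 / 6.0 = 60.167 ≈ 60.2 days.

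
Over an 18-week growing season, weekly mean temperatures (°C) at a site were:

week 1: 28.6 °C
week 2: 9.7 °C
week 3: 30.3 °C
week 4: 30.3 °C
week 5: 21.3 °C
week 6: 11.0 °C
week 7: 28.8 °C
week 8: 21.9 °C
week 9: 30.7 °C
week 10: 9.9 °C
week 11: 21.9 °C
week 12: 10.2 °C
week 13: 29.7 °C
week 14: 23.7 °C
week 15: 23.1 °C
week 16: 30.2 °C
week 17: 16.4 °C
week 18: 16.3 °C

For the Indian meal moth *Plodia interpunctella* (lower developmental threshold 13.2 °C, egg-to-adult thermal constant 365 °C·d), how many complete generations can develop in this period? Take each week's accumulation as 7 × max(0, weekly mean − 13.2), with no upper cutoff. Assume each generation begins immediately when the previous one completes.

Weekly DD (7 × max(0, T̄ − 13.2)): 107.8, 0.0, 119.7, 119.7, 56.7, 0.0, 109.2, 60.9, 122.5, 0.0, 60.9, 0.0, 115.5, 73.5, 69.3, 119.0, 22.4, 21.7.
Season total = 1178.8 DD.
Complete generations = ⌊1178.8 / 365⌋ = 3.

3 generations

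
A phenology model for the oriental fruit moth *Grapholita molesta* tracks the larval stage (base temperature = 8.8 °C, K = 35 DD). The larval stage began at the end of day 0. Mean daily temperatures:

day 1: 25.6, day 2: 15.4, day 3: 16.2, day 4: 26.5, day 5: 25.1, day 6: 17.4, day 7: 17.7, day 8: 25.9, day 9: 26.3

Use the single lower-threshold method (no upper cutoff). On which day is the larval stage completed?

day 4

Daily DD above 8.8 °C: 16.8, 6.6, 7.4, 17.7, 16.3, 8.6, 8.9, 17.1, 17.5.
Cumulative: 16.8, 23.4, 30.8, 48.5, 64.8, 73.4, 82.3, 99.4, 116.9.
The total first reaches 35 DD on day 4.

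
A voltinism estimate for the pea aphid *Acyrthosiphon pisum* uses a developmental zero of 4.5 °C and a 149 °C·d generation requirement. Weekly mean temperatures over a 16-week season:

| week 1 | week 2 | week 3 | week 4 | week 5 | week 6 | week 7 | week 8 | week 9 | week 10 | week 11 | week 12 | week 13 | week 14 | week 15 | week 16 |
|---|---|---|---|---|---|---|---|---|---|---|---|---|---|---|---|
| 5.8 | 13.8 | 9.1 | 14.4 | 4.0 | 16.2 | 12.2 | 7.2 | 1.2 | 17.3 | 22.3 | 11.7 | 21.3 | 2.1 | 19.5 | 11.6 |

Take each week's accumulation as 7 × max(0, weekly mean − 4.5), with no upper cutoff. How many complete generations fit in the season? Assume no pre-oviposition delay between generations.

Weekly DD (7 × max(0, T̄ − 4.5)): 9.1, 65.1, 32.2, 69.3, 0.0, 81.9, 53.9, 18.9, 0.0, 89.6, 124.6, 50.4, 117.6, 0.0, 105.0, 49.7.
Season total = 867.3 DD.
Complete generations = ⌊867.3 / 149⌋ = 5.

5 generations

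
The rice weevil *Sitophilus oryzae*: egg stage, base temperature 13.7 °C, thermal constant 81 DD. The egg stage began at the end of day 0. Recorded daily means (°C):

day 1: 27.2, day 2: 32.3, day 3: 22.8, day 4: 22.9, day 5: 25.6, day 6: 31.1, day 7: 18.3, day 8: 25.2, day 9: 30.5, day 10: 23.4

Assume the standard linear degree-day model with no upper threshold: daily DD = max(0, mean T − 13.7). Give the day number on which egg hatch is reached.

day 7

Daily DD above 13.7 °C: 13.5, 18.6, 9.1, 9.2, 11.9, 17.4, 4.6, 11.5, 16.8, 9.7.
Cumulative: 13.5, 32.1, 41.2, 50.4, 62.3, 79.7, 84.3, 95.8, 112.6, 122.3.
The total first reaches 81 DD on day 7.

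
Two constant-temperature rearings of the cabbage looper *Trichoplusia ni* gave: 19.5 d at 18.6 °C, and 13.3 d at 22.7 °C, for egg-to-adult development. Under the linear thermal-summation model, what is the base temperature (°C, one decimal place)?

9.8 °C

Linear rate model ⇒ the product D·(T − T_b) is constant across temperatures.
19.5·(18.6 − T_b) = 13.3·(22.7 − T_b)
T_b = (19.5·18.6 − 13.3·22.7) / (19.5 − 13.3) = 60.79 / 6.2 = 9.805 °C ≈ 9.8 °C.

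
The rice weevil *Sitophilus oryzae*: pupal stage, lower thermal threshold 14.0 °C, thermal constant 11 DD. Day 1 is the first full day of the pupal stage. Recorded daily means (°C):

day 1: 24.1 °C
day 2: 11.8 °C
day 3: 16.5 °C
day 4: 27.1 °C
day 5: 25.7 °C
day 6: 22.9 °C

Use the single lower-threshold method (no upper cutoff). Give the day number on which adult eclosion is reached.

day 3

Daily DD above 14.0 °C: 10.1, 0.0, 2.5, 13.1, 11.7, 8.9.
Cumulative: 10.1, 10.1, 12.6, 25.7, 37.4, 46.3.
The total first reaches 11 DD on day 3.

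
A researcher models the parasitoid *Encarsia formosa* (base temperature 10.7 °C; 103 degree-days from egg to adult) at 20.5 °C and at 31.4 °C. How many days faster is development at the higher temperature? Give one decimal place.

5.5 days

At 20.5 °C: 103 / (20.5 − 10.7) = 103 / 9.8 = 10.510 d.
At 31.4 °C: 103 / (31.4 − 10.7) = 103 / 20.7 = 4.976 d.
Difference = |10.510 − 4.976| = 5.534 ≈ 5.5 days.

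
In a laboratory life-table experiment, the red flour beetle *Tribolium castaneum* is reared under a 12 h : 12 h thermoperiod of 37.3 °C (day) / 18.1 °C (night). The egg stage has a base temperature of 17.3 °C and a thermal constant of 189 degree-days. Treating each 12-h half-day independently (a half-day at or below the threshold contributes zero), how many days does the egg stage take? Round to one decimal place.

Day half: max(0, 37.3 − 17.3) × 0.5 = 20.0 × 0.5 = 10.00 DD.
Night half: max(0, 18.1 − 17.3) × 0.5 = 0.8 × 0.5 = 0.40 DD.
Per 24 h: 10.40 DD/day.
Duration = 189 / 10.40 = 18.173 ≈ 18.2 days.

18.2 days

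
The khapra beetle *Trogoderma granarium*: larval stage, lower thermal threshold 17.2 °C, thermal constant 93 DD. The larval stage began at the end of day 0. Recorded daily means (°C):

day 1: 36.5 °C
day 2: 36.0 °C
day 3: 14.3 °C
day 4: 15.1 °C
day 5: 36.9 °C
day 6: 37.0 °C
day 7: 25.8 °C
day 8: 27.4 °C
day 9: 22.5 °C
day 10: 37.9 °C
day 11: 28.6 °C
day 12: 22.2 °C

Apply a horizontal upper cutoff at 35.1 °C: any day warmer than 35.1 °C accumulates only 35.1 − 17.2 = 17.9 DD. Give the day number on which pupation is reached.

day 9

Daily DD above 17.2 °C (capped at 17.9): 17.9, 17.9, 0.0, 0.0, 17.9, 17.9, 8.6, 10.2, 5.3, 17.9, 11.4, 5.0.
Cumulative: 17.9, 35.8, 35.8, 35.8, 53.7, 71.6, 80.2, 90.4, 95.7, 113.6, 125.0, 130.0.
The total first reaches 93 DD on day 9.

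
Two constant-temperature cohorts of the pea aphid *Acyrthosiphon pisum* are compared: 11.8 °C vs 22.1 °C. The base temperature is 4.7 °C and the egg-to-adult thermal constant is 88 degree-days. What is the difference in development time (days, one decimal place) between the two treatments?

At 11.8 °C: 88 / (11.8 − 4.7) = 88 / 7.1 = 12.394 d.
At 22.1 °C: 88 / (22.1 − 4.7) = 88 / 17.4 = 5.057 d.
Difference = |12.394 − 5.057| = 7.337 ≈ 7.3 days.

7.3 days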